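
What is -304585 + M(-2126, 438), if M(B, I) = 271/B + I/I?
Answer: -647545855/2126 ≈ -3.0458e+5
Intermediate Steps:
M(B, I) = 1 + 271/B (M(B, I) = 271/B + 1 = 1 + 271/B)
-304585 + M(-2126, 438) = -304585 + (271 - 2126)/(-2126) = -304585 - 1/2126*(-1855) = -304585 + 1855/2126 = -647545855/2126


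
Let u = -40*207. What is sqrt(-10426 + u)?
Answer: I*sqrt(18706) ≈ 136.77*I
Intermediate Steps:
u = -8280
sqrt(-10426 + u) = sqrt(-10426 - 8280) = sqrt(-18706) = I*sqrt(18706)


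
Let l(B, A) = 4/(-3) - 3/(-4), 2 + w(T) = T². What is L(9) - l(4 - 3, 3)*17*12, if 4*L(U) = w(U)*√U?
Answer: 713/4 ≈ 178.25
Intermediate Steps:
w(T) = -2 + T²
l(B, A) = -7/12 (l(B, A) = 4*(-⅓) - 3*(-¼) = -4/3 + ¾ = -7/12)
L(U) = √U*(-2 + U²)/4 (L(U) = ((-2 + U²)*√U)/4 = (√U*(-2 + U²))/4 = √U*(-2 + U²)/4)
L(9) - l(4 - 3, 3)*17*12 = √9*(-2 + 9²)/4 - (-7/12*17)*12 = (¼)*3*(-2 + 81) - (-119)*12/12 = (¼)*3*79 - 1*(-119) = 237/4 + 119 = 713/4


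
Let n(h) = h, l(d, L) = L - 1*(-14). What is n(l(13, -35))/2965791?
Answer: -7/988597 ≈ -7.0807e-6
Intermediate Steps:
l(d, L) = 14 + L (l(d, L) = L + 14 = 14 + L)
n(l(13, -35))/2965791 = (14 - 35)/2965791 = -21*1/2965791 = -7/988597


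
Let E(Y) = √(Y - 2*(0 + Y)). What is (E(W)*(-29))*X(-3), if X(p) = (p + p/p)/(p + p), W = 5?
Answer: -29*I*√5/3 ≈ -21.615*I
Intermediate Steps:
E(Y) = √(-Y) (E(Y) = √(Y - 2*Y) = √(-Y))
X(p) = (1 + p)/(2*p) (X(p) = (p + 1)/((2*p)) = (1 + p)*(1/(2*p)) = (1 + p)/(2*p))
(E(W)*(-29))*X(-3) = (√(-1*5)*(-29))*((½)*(1 - 3)/(-3)) = (√(-5)*(-29))*((½)*(-⅓)*(-2)) = ((I*√5)*(-29))*(⅓) = -29*I*√5*(⅓) = -29*I*√5/3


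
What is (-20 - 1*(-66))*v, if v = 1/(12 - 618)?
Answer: -23/303 ≈ -0.075908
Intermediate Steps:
v = -1/606 (v = 1/(-606) = -1/606 ≈ -0.0016502)
(-20 - 1*(-66))*v = (-20 - 1*(-66))*(-1/606) = (-20 + 66)*(-1/606) = 46*(-1/606) = -23/303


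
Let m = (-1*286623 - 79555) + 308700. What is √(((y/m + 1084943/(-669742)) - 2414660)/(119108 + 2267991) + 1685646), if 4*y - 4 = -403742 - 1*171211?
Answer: 7*√290488711954886176557777522026621721842/91892404071248924 ≈ 1298.3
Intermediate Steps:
y = -574949/4 (y = 1 + (-403742 - 1*171211)/4 = 1 + (-403742 - 171211)/4 = 1 + (¼)*(-574953) = 1 - 574953/4 = -574949/4 ≈ -1.4374e+5)
m = -57478 (m = (-286623 - 79555) + 308700 = -366178 + 308700 = -57478)
√(((y/m + 1084943/(-669742)) - 2414660)/(119108 + 2267991) + 1685646) = √(((-574949/4/(-57478) + 1084943/(-669742)) - 2414660)/(119108 + 2267991) + 1685646) = √(((-574949/4*(-1/57478) + 1084943*(-1/669742)) - 2414660)/2387099 + 1685646) = √(((574949/229912 - 1084943/669742) - 2414660)*(1/2387099) + 1685646) = √((67813039071/76990861352 - 2414660)*(1/2387099) + 1685646) = √(-185906685459181249/76990861352*1/2387099 + 1685646) = √(-185906685459181249/183784808142497848 + 1685646) = √(309795940799483468308559/183784808142497848) = 7*√290488711954886176557777522026621721842/91892404071248924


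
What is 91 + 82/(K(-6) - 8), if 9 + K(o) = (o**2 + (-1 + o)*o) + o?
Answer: 5087/55 ≈ 92.491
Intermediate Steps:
K(o) = -9 + o + o**2 + o*(-1 + o) (K(o) = -9 + ((o**2 + (-1 + o)*o) + o) = -9 + ((o**2 + o*(-1 + o)) + o) = -9 + (o + o**2 + o*(-1 + o)) = -9 + o + o**2 + o*(-1 + o))
91 + 82/(K(-6) - 8) = 91 + 82/((-9 + 2*(-6)**2) - 8) = 91 + 82/((-9 + 2*36) - 8) = 91 + 82/((-9 + 72) - 8) = 91 + 82/(63 - 8) = 91 + 82/55 = 5087/55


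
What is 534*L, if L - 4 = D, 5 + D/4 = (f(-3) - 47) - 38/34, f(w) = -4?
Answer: -2037744/17 ≈ -1.1987e+5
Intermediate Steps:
D = -3884/17 (D = -20 + 4*((-4 - 47) - 38/34) = -20 + 4*(-51 - 38*1/34) = -20 + 4*(-51 - 19/17) = -20 + 4*(-886/17) = -20 - 3544/17 = -3884/17 ≈ -228.47)
L = -3816/17 (L = 4 - 3884/17 = -3816/17 ≈ -224.47)
534*L = 534*(-3816/17) = -2037744/17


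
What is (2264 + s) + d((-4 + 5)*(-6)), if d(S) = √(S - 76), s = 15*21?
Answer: 2579 + I*√82 ≈ 2579.0 + 9.0554*I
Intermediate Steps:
s = 315
d(S) = √(-76 + S)
(2264 + s) + d((-4 + 5)*(-6)) = (2264 + 315) + √(-76 + (-4 + 5)*(-6)) = 2579 + √(-76 + 1*(-6)) = 2579 + √(-76 - 6) = 2579 + √(-82) = 2579 + I*√82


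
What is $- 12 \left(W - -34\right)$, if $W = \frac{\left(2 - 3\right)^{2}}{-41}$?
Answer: $- \frac{16716}{41} \approx -407.71$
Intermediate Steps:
$W = - \frac{1}{41}$ ($W = \left(-1\right)^{2} \left(- \frac{1}{41}\right) = 1 \left(- \frac{1}{41}\right) = - \frac{1}{41} \approx -0.02439$)
$- 12 \left(W - -34\right) = - 12 \left(- \frac{1}{41} - -34\right) = - 12 \left(- \frac{1}{41} + 34\right) = \left(-12\right) \frac{1393}{41} = - \frac{16716}{41}$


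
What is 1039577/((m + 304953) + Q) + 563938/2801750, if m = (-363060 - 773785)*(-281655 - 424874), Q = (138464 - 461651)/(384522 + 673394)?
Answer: 239599967926127107891929/1190370029309322265198375 ≈ 0.20128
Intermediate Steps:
Q = -323187/1057916 ≈ -0.30549
m = 803213961005 (m = -1136845*(-706529) = 803213961005)
1039577/((m + 304953) + Q) + 563938/2801750 = 1039577/((803213961005 + 304953) - 323187/1057916) + 563938/2801750 = 1039577/(803214265958 - 323187/1057916) + 563938*(1/2801750) = 1039577/(849733223384900341/1057916) + 281969/1400875 = 1039577*(1057916/849733223384900341) + 281969/1400875 = 1099785141532/849733223384900341 + 281969/1400875 = 239599967926127107891929/1190370029309322265198375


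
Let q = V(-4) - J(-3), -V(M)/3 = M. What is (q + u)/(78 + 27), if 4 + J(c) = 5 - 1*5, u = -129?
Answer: -113/105 ≈ -1.0762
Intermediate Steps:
V(M) = -3*M
J(c) = -4 (J(c) = -4 + (5 - 1*5) = -4 + (5 - 5) = -4 + 0 = -4)
q = 16 (q = -3*(-4) - 1*(-4) = 12 + 4 = 16)
(q + u)/(78 + 27) = (16 - 129)/(78 + 27) = -113/105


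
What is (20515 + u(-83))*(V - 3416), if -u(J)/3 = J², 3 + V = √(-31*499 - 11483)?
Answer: 519688 - 304*I*√6738 ≈ 5.1969e+5 - 24954.0*I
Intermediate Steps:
V = -3 + 2*I*√6738 (V = -3 + √(-31*499 - 11483) = -3 + √(-15469 - 11483) = -3 + √(-26952) = -3 + 2*I*√6738 ≈ -3.0 + 164.17*I)
u(J) = -3*J²
(20515 + u(-83))*(V - 3416) = (20515 - 3*(-83)²)*((-3 + 2*I*√6738) - 3416) = (20515 - 3*6889)*(-3419 + 2*I*√6738) = (20515 - 20667)*(-3419 + 2*I*√6738) = -152*(-3419 + 2*I*√6738) = 519688 - 304*I*√6738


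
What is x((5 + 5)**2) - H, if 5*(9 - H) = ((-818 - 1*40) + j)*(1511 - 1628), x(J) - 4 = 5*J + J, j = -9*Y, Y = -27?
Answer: 14986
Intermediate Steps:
j = 243 (j = -9*(-27) = 243)
x(J) = 4 + 6*J (x(J) = 4 + (5*J + J) = 4 + 6*J)
H = -14382 (H = 9 - ((-818 - 1*40) + 243)*(1511 - 1628)/5 = 9 - ((-818 - 40) + 243)*(-117)/5 = 9 - (-858 + 243)*(-117)/5 = 9 - (-123)*(-117) = 9 - 1/5*71955 = 9 - 14391 = -14382)
x((5 + 5)**2) - H = (4 + 6*(5 + 5)**2) - 1*(-14382) = (4 + 6*10**2) + 14382 = (4 + 6*100) + 14382 = (4 + 600) + 14382 = 604 + 14382 = 14986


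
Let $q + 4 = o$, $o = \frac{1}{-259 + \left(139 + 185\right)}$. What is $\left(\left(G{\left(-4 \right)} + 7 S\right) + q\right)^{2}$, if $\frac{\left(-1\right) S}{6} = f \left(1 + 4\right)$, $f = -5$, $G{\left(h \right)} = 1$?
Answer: $\frac{4631619136}{4225} \approx 1.0962 \cdot 10^{6}$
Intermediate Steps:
$o = \frac{1}{65}$ ($o = \frac{1}{-259 + 324} = \frac{1}{65} \approx 0.015385$)
$S = 150$ ($S = - 6 \left(- 5 \left(1 + 4\right)\right) = - 6 \left(\left(-5\right) 5\right) = \left(-6\right) \left(-25\right) = 150$)
$q = - \frac{259}{65}$ ($q = -4 + \frac{1}{65} = - \frac{259}{65} \approx -3.9846$)
$\left(\left(G{\left(-4 \right)} + 7 S\right) + q\right)^{2} = \left(\left(1 + 7 \cdot 150\right) - \frac{259}{65}\right)^{2} = \left(\left(1 + 1050\right) - \frac{259}{65}\right)^{2} = \left(1051 - \frac{259}{65}\right)^{2} = \left(\frac{68056}{65}\right)^{2} = \frac{4631619136}{4225}$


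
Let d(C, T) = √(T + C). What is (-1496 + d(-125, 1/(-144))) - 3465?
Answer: -4961 + I*√18001/12 ≈ -4961.0 + 11.181*I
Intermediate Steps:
d(C, T) = √(C + T)
(-1496 + d(-125, 1/(-144))) - 3465 = (-1496 + √(-125 + 1/(-144))) - 3465 = (-1496 + √(-125 - 1/144)) - 3465 = (-1496 + √(-18001/144)) - 3465 = (-1496 + I*√18001/12) - 3465 = -4961 + I*√18001/12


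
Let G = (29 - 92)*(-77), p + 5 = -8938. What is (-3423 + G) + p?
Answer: -7515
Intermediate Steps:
p = -8943 (p = -5 - 8938 = -8943)
G = 4851 (G = -63*(-77) = 4851)
(-3423 + G) + p = (-3423 + 4851) - 8943 = 1428 - 8943 = -7515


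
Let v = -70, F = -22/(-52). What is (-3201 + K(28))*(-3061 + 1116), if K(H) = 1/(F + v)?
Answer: 11262785075/1809 ≈ 6.2260e+6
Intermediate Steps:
F = 11/26 (F = -22*(-1/52) = 11/26 ≈ 0.42308)
K(H) = -26/1809 (K(H) = 1/(11/26 - 70) = 1/(-1809/26) = -26/1809)
(-3201 + K(28))*(-3061 + 1116) = (-3201 - 26/1809)*(-3061 + 1116) = -5790635/1809*(-1945) = 11262785075/1809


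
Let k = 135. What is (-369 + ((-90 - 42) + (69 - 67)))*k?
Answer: -67365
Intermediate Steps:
(-369 + ((-90 - 42) + (69 - 67)))*k = (-369 + ((-90 - 42) + (69 - 67)))*135 = (-369 + (-132 + 2))*135 = (-369 - 130)*135 = -499*135 = -67365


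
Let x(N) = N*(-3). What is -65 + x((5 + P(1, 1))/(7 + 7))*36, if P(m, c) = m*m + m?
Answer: -119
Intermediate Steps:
P(m, c) = m + m² (P(m, c) = m² + m = m + m²)
x(N) = -3*N
-65 + x((5 + P(1, 1))/(7 + 7))*36 = -65 - 3*(5 + 1*(1 + 1))/(7 + 7)*36 = -65 - 3*(5 + 1*2)/14*36 = -65 - 3*(5 + 2)/14*36 = -65 - 21/14*36 = -65 - 3*½*36 = -65 - 3/2*36 = -65 - 54 = -119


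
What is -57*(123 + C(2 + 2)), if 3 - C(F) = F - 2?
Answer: -7068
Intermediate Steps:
C(F) = 5 - F (C(F) = 3 - (F - 2) = 3 - (-2 + F) = 3 + (2 - F) = 5 - F)
-57*(123 + C(2 + 2)) = -57*(123 + (5 - (2 + 2))) = -57*(123 + (5 - 1*4)) = -57*(123 + (5 - 4)) = -57*(123 + 1) = -57*124 = -7068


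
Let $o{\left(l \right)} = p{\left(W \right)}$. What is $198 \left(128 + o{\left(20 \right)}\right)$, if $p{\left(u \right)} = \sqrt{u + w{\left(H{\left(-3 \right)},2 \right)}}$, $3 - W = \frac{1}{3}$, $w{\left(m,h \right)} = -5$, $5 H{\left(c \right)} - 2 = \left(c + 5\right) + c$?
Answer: $25344 + 66 i \sqrt{21} \approx 25344.0 + 302.45 i$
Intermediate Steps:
$H{\left(c \right)} = \frac{7}{5} + \frac{2 c}{5}$ ($H{\left(c \right)} = \frac{2}{5} + \frac{\left(c + 5\right) + c}{5} = \frac{2}{5} + \frac{\left(5 + c\right) + c}{5} = \frac{2}{5} + \frac{5 + 2 c}{5} = \frac{2}{5} + \left(1 + \frac{2 c}{5}\right) = \frac{7}{5} + \frac{2 c}{5}$)
$W = \frac{8}{3}$ ($W = 3 - \frac{1}{3} = \frac{8}{3} \approx 2.6667$)
$p{\left(u \right)} = \sqrt{-5 + u}$ ($p{\left(u \right)} = \sqrt{u - 5} = \sqrt{-5 + u}$)
$o{\left(l \right)} = \frac{i \sqrt{21}}{3}$ ($o{\left(l \right)} = \sqrt{-5 + \frac{8}{3}} = \sqrt{- \frac{7}{3}} = \frac{i \sqrt{21}}{3}$)
$198 \left(128 + o{\left(20 \right)}\right) = 198 \left(128 + \frac{i \sqrt{21}}{3}\right) = 25344 + 66 i \sqrt{21}$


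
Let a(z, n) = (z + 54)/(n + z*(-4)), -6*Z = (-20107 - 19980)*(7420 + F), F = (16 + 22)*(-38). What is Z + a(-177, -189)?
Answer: 6907310755/173 ≈ 3.9927e+7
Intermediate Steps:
F = -1444 (F = 38*(-38) = -1444)
Z = 39926652 (Z = -(-20107 - 19980)*(7420 - 1444)/6 = -(-40087)*5976/6 = -⅙*(-239559912) = 39926652)
a(z, n) = (54 + z)/(n - 4*z)
Z + a(-177, -189) = 39926652 + (54 - 177)/(-189 - 4*(-177)) = 39926652 - 123/(-189 + 708) = 39926652 - 123/519 = 39926652 + (1/519)*(-123) = 39926652 - 41/173 = 6907310755/173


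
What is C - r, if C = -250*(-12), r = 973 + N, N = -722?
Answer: 2749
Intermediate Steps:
r = 251 (r = 973 - 722 = 251)
C = 3000
C - r = 3000 - 1*251 = 3000 - 251 = 2749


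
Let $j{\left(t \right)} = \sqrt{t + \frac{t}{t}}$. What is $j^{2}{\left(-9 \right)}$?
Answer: $-8$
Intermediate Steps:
$j{\left(t \right)} = \sqrt{1 + t}$ ($j{\left(t \right)} = \sqrt{t + 1} = \sqrt{1 + t}$)
$j^{2}{\left(-9 \right)} = \left(\sqrt{1 - 9}\right)^{2} = \left(\sqrt{-8}\right)^{2} = \left(2 i \sqrt{2}\right)^{2} = -8$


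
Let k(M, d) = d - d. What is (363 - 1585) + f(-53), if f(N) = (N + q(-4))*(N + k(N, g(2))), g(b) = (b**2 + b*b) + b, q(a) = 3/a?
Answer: 6507/4 ≈ 1626.8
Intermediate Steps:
g(b) = b + 2*b**2 (g(b) = (b**2 + b**2) + b = 2*b**2 + b = b + 2*b**2)
k(M, d) = 0
f(N) = N*(-3/4 + N) (f(N) = (N + 3/(-4))*(N + 0) = (N + 3*(-1/4))*N = (N - 3/4)*N = (-3/4 + N)*N = N*(-3/4 + N))
(363 - 1585) + f(-53) = (363 - 1585) + (1/4)*(-53)*(-3 + 4*(-53)) = -1222 + (1/4)*(-53)*(-3 - 212) = -1222 + (1/4)*(-53)*(-215) = -1222 + 11395/4 = 6507/4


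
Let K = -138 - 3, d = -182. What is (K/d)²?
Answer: 19881/33124 ≈ 0.60020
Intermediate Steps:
K = -141
(K/d)² = (-141/(-182))² = (-141*(-1/182))² = (141/182)² = 19881/33124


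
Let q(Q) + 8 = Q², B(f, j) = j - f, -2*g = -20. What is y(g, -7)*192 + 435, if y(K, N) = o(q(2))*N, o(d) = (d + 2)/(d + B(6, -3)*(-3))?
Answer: 12693/23 ≈ 551.87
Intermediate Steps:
g = 10 (g = -½*(-20) = 10)
q(Q) = -8 + Q²
o(d) = (2 + d)/(27 + d) (o(d) = (d + 2)/(d + (-3 - 1*6)*(-3)) = (2 + d)/(d + (-3 - 6)*(-3)) = (2 + d)/(d - 9*(-3)) = (2 + d)/(d + 27) = (2 + d)/(27 + d))
y(K, N) = -2*N/23 (y(K, N) = ((2 + (-8 + 2²))/(27 + (-8 + 2²)))*N = ((2 + (-8 + 4))/(27 + (-8 + 4)))*N = ((2 - 4)/(27 - 4))*N = (-2/23)*N = ((1/23)*(-2))*N = -2*N/23)
y(g, -7)*192 + 435 = -2/23*(-7)*192 + 435 = (14/23)*192 + 435 = 2688/23 + 435 = 12693/23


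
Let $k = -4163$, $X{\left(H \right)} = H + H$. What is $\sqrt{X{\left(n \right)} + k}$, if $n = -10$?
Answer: $i \sqrt{4183} \approx 64.676 i$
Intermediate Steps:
$X{\left(H \right)} = 2 H$
$\sqrt{X{\left(n \right)} + k} = \sqrt{2 \left(-10\right) - 4163} = \sqrt{-20 - 4163} = \sqrt{-4183} = i \sqrt{4183}$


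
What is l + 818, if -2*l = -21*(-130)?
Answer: -547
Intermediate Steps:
l = -1365 (l = -(-21)*(-130)/2 = -½*2730 = -1365)
l + 818 = -1365 + 818 = -547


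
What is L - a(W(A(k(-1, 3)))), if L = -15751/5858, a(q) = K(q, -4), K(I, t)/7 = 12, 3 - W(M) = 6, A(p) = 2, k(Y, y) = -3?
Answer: -507823/5858 ≈ -86.689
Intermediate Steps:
W(M) = -3 (W(M) = 3 - 1*6 = 3 - 6 = -3)
K(I, t) = 84 (K(I, t) = 7*12 = 84)
a(q) = 84
L = -15751/5858 (L = -15751*1/5858 = -15751/5858 ≈ -2.6888)
L - a(W(A(k(-1, 3)))) = -15751/5858 - 1*84 = -15751/5858 - 84 = -507823/5858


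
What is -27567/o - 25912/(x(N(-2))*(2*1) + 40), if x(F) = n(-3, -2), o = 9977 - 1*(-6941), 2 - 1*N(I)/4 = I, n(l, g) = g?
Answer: -109842907/152262 ≈ -721.41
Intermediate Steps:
N(I) = 8 - 4*I
o = 16918 (o = 9977 + 6941 = 16918)
x(F) = -2
-27567/o - 25912/(x(N(-2))*(2*1) + 40) = -27567/16918 - 25912/(-4 + 40) = -27567/16918 - 25912/36 = -27567/16918 - 25912*1/36 = -27567/16918 - 6478/9 = -109842907/152262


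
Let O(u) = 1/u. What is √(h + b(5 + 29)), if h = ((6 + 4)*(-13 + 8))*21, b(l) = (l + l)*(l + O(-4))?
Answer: √1245 ≈ 35.285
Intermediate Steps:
b(l) = 2*l*(-¼ + l) (b(l) = (l + l)*(l + 1/(-4)) = (2*l)*(l - ¼) = (2*l)*(-¼ + l) = 2*l*(-¼ + l))
h = -1050 (h = (10*(-5))*21 = -50*21 = -1050)
√(h + b(5 + 29)) = √(-1050 + (5 + 29)*(-1 + 4*(5 + 29))/2) = √(-1050 + (½)*34*(-1 + 4*34)) = √(-1050 + (½)*34*(-1 + 136)) = √(-1050 + (½)*34*135) = √(-1050 + 2295) = √1245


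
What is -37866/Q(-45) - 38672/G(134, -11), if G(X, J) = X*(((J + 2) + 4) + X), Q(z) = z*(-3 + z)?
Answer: -20502311/1037160 ≈ -19.768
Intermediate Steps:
G(X, J) = X*(6 + J + X) (G(X, J) = X*(((2 + J) + 4) + X) = X*((6 + J) + X) = X*(6 + J + X))
-37866/Q(-45) - 38672/G(134, -11) = -37866*(-1/(45*(-3 - 45))) - 38672*1/(134*(6 - 11 + 134)) = -37866/((-45*(-48))) - 38672/(134*129) = -37866/2160 - 38672/17286 = -37866*1/2160 - 38672*1/17286 = -6311/360 - 19336/8643 = -20502311/1037160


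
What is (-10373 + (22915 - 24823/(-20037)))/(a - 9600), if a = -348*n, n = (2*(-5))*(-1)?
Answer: -251328877/262083960 ≈ -0.95896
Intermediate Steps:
n = 10 (n = -10*(-1) = 10)
a = -3480 (a = -348*10 = -3480)
(-10373 + (22915 - 24823/(-20037)))/(a - 9600) = (-10373 + (22915 - 24823/(-20037)))/(-3480 - 9600) = (-10373 + (22915 - 24823*(-1/20037)))/(-13080) = (-10373 + (22915 + 24823/20037))*(-1/13080) = (-10373 + 459172678/20037)*(-1/13080) = (251328877/20037)*(-1/13080) = -251328877/262083960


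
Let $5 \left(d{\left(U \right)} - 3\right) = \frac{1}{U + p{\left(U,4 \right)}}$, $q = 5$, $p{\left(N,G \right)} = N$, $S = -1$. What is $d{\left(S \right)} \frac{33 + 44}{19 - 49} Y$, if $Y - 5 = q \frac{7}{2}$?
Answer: $- \frac{6699}{40} \approx -167.48$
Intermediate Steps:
$Y = \frac{45}{2}$ ($Y = 5 + 5 \cdot \frac{7}{2} = 5 + \frac{35}{2} = \frac{45}{2} \approx 22.5$)
$d{\left(U \right)} = 3 + \frac{1}{10 U}$ ($d{\left(U \right)} = 3 + \frac{1}{5 \left(U + U\right)} = 3 + \frac{1}{5 \cdot 2 U} = 3 + \frac{\frac{1}{2} \frac{1}{U}}{5} = 3 + \frac{1}{10 U}$)
$d{\left(S \right)} \frac{33 + 44}{19 - 49} Y = \left(3 + \frac{1}{10 \left(-1\right)}\right) \frac{33 + 44}{19 - 49} \cdot \frac{45}{2} = \left(3 + \frac{1}{10} \left(-1\right)\right) \frac{77}{-30} \cdot \frac{45}{2} = \left(3 - \frac{1}{10}\right) 77 \left(- \frac{1}{30}\right) \frac{45}{2} = \frac{29}{10} \left(- \frac{77}{30}\right) \frac{45}{2} = \left(- \frac{2233}{300}\right) \frac{45}{2} = - \frac{6699}{40}$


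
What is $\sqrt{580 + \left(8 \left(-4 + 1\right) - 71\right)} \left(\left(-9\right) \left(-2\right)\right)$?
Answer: $18 \sqrt{485} \approx 396.41$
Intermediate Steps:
$\sqrt{580 + \left(8 \left(-4 + 1\right) - 71\right)} \left(\left(-9\right) \left(-2\right)\right) = \sqrt{580 + \left(8 \left(-3\right) - 71\right)} 18 = \sqrt{580 - 95} \cdot 18 = \sqrt{485} \cdot 18 = 18 \sqrt{485}$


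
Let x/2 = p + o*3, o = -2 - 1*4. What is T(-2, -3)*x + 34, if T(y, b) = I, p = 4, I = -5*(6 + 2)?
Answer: 1154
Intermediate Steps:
I = -40 (I = -5*8 = -40)
o = -6 (o = -2 - 4 = -6)
T(y, b) = -40
x = -28 (x = 2*(4 - 6*3) = 2*(4 - 18) = 2*(-14) = -28)
T(-2, -3)*x + 34 = -40*(-28) + 34 = 1120 + 34 = 1154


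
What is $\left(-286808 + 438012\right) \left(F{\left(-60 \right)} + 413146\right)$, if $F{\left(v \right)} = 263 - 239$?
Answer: $62472956680$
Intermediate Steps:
$F{\left(v \right)} = 24$ ($F{\left(v \right)} = 263 - 239 = 24$)
$\left(-286808 + 438012\right) \left(F{\left(-60 \right)} + 413146\right) = \left(-286808 + 438012\right) \left(24 + 413146\right) = 151204 \cdot 413170 = 62472956680$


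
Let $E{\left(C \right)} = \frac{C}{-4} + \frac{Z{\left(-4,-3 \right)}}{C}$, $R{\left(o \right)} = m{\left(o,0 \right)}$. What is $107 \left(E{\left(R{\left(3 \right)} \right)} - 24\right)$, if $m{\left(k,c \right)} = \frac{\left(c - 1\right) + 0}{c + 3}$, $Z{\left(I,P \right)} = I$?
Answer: $- \frac{15301}{12} \approx -1275.1$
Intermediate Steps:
$m{\left(k,c \right)} = \frac{-1 + c}{3 + c}$ ($m{\left(k,c \right)} = \frac{\left(-1 + c\right) + 0}{3 + c} = \frac{-1 + c}{3 + c}$)
$R{\left(o \right)} = - \frac{1}{3}$ ($R{\left(o \right)} = \frac{-1 + 0}{3 + 0} = \frac{1}{3} \left(-1\right) = - \frac{1}{3}$)
$E{\left(C \right)} = - \frac{4}{C} - \frac{C}{4}$ ($E{\left(C \right)} = \frac{C}{-4} - \frac{4}{C} = C \left(- \frac{1}{4}\right) - \frac{4}{C} = - \frac{C}{4} - \frac{4}{C} = - \frac{4}{C} - \frac{C}{4}$)
$107 \left(E{\left(R{\left(3 \right)} \right)} - 24\right) = 107 \left(\left(- \frac{4}{- \frac{1}{3}} - - \frac{1}{12}\right) - 24\right) = 107 \left(\left(\left(-4\right) \left(-3\right) + \frac{1}{12}\right) - 24\right) = 107 \left(\left(12 + \frac{1}{12}\right) - 24\right) = 107 \left(\frac{145}{12} - 24\right) = 107 \left(- \frac{143}{12}\right) = - \frac{15301}{12}$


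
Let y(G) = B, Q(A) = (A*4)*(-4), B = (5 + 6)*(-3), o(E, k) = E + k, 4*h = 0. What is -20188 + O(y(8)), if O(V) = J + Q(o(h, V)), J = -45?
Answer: -19705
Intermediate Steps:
h = 0 (h = (1/4)*0 = 0)
B = -33 (B = 11*(-3) = -33)
Q(A) = -16*A (Q(A) = (4*A)*(-4) = -16*A)
y(G) = -33
O(V) = -45 - 16*V (O(V) = -45 - 16*(0 + V) = -45 - 16*V)
-20188 + O(y(8)) = -20188 + (-45 - 16*(-33)) = -20188 + (-45 + 528) = -20188 + 483 = -19705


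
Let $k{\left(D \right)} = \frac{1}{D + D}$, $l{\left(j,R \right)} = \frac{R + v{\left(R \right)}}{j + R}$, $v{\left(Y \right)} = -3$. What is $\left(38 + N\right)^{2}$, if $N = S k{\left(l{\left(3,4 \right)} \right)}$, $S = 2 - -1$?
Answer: $\frac{9409}{4} \approx 2352.3$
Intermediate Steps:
$S = 3$ ($S = 2 + 1 = 3$)
$l{\left(j,R \right)} = \frac{-3 + R}{R + j}$ ($l{\left(j,R \right)} = \frac{R - 3}{j + R} = \frac{-3 + R}{R + j}$)
$k{\left(D \right)} = \frac{1}{2 D}$
$N = \frac{21}{2}$ ($N = 3 \frac{1}{2 \frac{-3 + 4}{4 + 3}} = 3 \frac{1}{2 \cdot \frac{1}{7} \cdot 1} = 3 \frac{\frac{1}{\frac{1}{7}}}{2} = 3 \cdot \frac{1}{2} \cdot 7 = 3 \cdot \frac{7}{2} = \frac{21}{2} \approx 10.5$)
$\left(38 + N\right)^{2} = \left(38 + \frac{21}{2}\right)^{2} = \left(\frac{97}{2}\right)^{2} = \frac{9409}{4}$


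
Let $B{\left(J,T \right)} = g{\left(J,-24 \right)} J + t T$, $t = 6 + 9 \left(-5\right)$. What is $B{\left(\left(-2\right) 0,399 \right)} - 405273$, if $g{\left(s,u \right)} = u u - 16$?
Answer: $-420834$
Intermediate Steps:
$g{\left(s,u \right)} = -16 + u^{2}$ ($g{\left(s,u \right)} = u^{2} - 16 = -16 + u^{2}$)
$t = -39$ ($t = 6 - 45 = -39$)
$B{\left(J,T \right)} = - 39 T + 560 J$ ($B{\left(J,T \right)} = \left(-16 + \left(-24\right)^{2}\right) J - 39 T = \left(-16 + 576\right) J - 39 T = 560 J - 39 T = - 39 T + 560 J$)
$B{\left(\left(-2\right) 0,399 \right)} - 405273 = \left(\left(-39\right) 399 + 560 \left(\left(-2\right) 0\right)\right) - 405273 = \left(-15561 + 560 \cdot 0\right) - 405273 = \left(-15561 + 0\right) - 405273 = -15561 - 405273 = -420834$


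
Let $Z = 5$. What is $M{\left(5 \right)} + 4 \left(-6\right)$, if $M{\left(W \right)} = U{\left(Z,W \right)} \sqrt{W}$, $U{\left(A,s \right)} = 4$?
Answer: $-24 + 4 \sqrt{5} \approx -15.056$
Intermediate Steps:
$M{\left(W \right)} = 4 \sqrt{W}$
$M{\left(5 \right)} + 4 \left(-6\right) = 4 \sqrt{5} + 4 \left(-6\right) = 4 \sqrt{5} - 24 = -24 + 4 \sqrt{5}$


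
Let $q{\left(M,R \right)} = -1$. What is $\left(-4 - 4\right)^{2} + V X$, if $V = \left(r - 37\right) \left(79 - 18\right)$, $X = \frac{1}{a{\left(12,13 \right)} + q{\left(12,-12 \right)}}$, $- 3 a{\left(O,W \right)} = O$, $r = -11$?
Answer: $\frac{3248}{5} \approx 649.6$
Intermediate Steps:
$a{\left(O,W \right)} = - \frac{O}{3}$
$X = - \frac{1}{5}$ ($X = \frac{1}{\left(- \frac{1}{3}\right) 12 - 1} = \frac{1}{-4 - 1} = \frac{1}{-5} = - \frac{1}{5} \approx -0.2$)
$V = -2928$ ($V = \left(-11 - 37\right) \left(79 - 18\right) = \left(-48\right) 61 = -2928$)
$\left(-4 - 4\right)^{2} + V X = \left(-4 - 4\right)^{2} - - \frac{2928}{5} = \left(-8\right)^{2} + \frac{2928}{5} = 64 + \frac{2928}{5} = \frac{3248}{5}$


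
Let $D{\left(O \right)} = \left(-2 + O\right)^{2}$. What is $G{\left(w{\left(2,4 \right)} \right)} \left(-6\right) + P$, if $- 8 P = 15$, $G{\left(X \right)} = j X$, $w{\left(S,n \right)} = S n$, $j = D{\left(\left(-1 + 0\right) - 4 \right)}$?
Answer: $- \frac{18831}{8} \approx -2353.9$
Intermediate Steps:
$j = 49$ ($j = \left(-2 + \left(\left(-1 + 0\right) - 4\right)\right)^{2} = \left(-2 - 5\right)^{2} = \left(-7\right)^{2} = 49$)
$G{\left(X \right)} = 49 X$
$P = - \frac{15}{8}$ ($P = \left(- \frac{1}{8}\right) 15 = - \frac{15}{8} \approx -1.875$)
$G{\left(w{\left(2,4 \right)} \right)} \left(-6\right) + P = 49 \cdot 2 \cdot 4 \left(-6\right) - \frac{15}{8} = 49 \cdot 8 \left(-6\right) - \frac{15}{8} = 392 \left(-6\right) - \frac{15}{8} = -2352 - \frac{15}{8} = - \frac{18831}{8}$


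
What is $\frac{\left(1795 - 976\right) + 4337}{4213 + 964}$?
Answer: $\frac{5156}{5177} \approx 0.99594$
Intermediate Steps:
$\frac{\left(1795 - 976\right) + 4337}{4213 + 964} = \frac{819 + 4337}{5177} = 5156 \cdot \frac{1}{5177} = \frac{5156}{5177}$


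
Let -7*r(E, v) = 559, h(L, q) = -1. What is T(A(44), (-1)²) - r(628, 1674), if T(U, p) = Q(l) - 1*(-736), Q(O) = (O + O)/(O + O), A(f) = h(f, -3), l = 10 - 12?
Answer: 5718/7 ≈ 816.86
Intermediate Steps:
l = -2
A(f) = -1
r(E, v) = -559/7 (r(E, v) = -⅐*559 = -559/7)
Q(O) = 1 (Q(O) = (2*O)/((2*O)) = (2*O)*(1/(2*O)) = 1)
T(U, p) = 737 (T(U, p) = 1 - 1*(-736) = 1 + 736 = 737)
T(A(44), (-1)²) - r(628, 1674) = 737 - 1*(-559/7) = 737 + 559/7 = 5718/7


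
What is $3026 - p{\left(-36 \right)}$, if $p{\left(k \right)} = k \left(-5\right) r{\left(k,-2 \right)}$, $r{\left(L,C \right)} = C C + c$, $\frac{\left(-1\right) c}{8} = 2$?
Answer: $5186$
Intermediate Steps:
$c = -16$ ($c = \left(-8\right) 2 = -16$)
$r{\left(L,C \right)} = -16 + C^{2}$ ($r{\left(L,C \right)} = C C - 16 = C^{2} - 16 = -16 + C^{2}$)
$p{\left(k \right)} = 60 k$ ($p{\left(k \right)} = k \left(-5\right) \left(-16 + \left(-2\right)^{2}\right) = - 5 k \left(-16 + 4\right) = - 5 k \left(-12\right) = 60 k$)
$3026 - p{\left(-36 \right)} = 3026 - 60 \left(-36\right) = 3026 - -2160 = 3026 + 2160 = 5186$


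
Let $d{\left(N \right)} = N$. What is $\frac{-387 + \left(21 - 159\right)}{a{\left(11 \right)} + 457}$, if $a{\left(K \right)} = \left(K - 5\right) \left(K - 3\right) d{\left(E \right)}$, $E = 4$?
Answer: $- \frac{525}{649} \approx -0.80894$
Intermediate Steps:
$a{\left(K \right)} = 4 \left(-5 + K\right) \left(-3 + K\right)$ ($a{\left(K \right)} = \left(K - 5\right) \left(K - 3\right) 4 = \left(-5 + K\right) \left(-3 + K\right) 4 = 4 \left(-5 + K\right) \left(-3 + K\right)$)
$\frac{-387 + \left(21 - 159\right)}{a{\left(11 \right)} + 457} = \frac{-387 + \left(21 - 159\right)}{\left(60 - 352 + 4 \cdot 11^{2}\right) + 457} = \frac{-387 - 138}{\left(60 - 352 + 4 \cdot 121\right) + 457} = - \frac{525}{\left(60 - 352 + 484\right) + 457} = - \frac{525}{192 + 457} = - \frac{525}{649}$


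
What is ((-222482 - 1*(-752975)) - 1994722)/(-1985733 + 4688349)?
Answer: -1464229/2702616 ≈ -0.54178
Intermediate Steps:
((-222482 - 1*(-752975)) - 1994722)/(-1985733 + 4688349) = ((-222482 + 752975) - 1994722)/2702616 = (530493 - 1994722)*(1/2702616) = -1464229*1/2702616 = -1464229/2702616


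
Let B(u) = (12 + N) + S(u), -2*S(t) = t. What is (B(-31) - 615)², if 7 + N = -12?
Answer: 1471369/4 ≈ 3.6784e+5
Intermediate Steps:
N = -19 (N = -7 - 12 = -19)
S(t) = -t/2
B(u) = -7 - u/2 (B(u) = (12 - 19) - u/2 = -7 - u/2)
(B(-31) - 615)² = ((-7 - ½*(-31)) - 615)² = ((-7 + 31/2) - 615)² = (17/2 - 615)² = (-1213/2)² = 1471369/4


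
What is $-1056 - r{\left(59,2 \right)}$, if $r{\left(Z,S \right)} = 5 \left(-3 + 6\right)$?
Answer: $-1071$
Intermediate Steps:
$r{\left(Z,S \right)} = 15$ ($r{\left(Z,S \right)} = 5 \cdot 3 = 15$)
$-1056 - r{\left(59,2 \right)} = -1056 - 15 = -1071$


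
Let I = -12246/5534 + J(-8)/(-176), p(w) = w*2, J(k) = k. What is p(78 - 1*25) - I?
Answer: 6584583/60874 ≈ 108.17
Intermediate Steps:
p(w) = 2*w
I = -131939/60874 (I = -12246/5534 - 8/(-176) = -12246*1/5534 - 8*(-1/176) = -6123/2767 + 1/22 = -131939/60874 ≈ -2.1674)
p(78 - 1*25) - I = 2*(78 - 1*25) - 1*(-131939/60874) = 2*(78 - 25) + 131939/60874 = 2*53 + 131939/60874 = 106 + 131939/60874 = 6584583/60874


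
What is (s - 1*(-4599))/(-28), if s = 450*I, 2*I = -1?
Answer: -2187/14 ≈ -156.21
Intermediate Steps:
I = -½ (I = (½)*(-1) = -½ ≈ -0.50000)
s = -225 (s = 450*(-½) = -225)
(s - 1*(-4599))/(-28) = (-225 - 1*(-4599))/(-28) = (-225 + 4599)*(-1/28) = 4374*(-1/28) = -2187/14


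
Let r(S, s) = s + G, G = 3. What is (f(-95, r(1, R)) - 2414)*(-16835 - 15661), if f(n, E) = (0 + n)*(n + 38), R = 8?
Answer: -97520496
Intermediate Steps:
r(S, s) = 3 + s (r(S, s) = s + 3 = 3 + s)
f(n, E) = n*(38 + n)
(f(-95, r(1, R)) - 2414)*(-16835 - 15661) = (-95*(38 - 95) - 2414)*(-16835 - 15661) = (-95*(-57) - 2414)*(-32496) = (5415 - 2414)*(-32496) = 3001*(-32496) = -97520496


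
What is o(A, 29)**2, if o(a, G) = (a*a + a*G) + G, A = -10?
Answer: 25921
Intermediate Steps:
o(a, G) = G + a**2 + G*a (o(a, G) = (a**2 + G*a) + G = G + a**2 + G*a)
o(A, 29)**2 = (29 + (-10)**2 + 29*(-10))**2 = (29 + 100 - 290)**2 = (-161)**2 = 25921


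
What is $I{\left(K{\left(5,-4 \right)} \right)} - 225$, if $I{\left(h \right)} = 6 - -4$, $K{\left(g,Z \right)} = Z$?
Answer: $-215$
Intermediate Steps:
$I{\left(h \right)} = 10$ ($I{\left(h \right)} = 6 + 4 = 10$)
$I{\left(K{\left(5,-4 \right)} \right)} - 225 = 10 - 225 = -215$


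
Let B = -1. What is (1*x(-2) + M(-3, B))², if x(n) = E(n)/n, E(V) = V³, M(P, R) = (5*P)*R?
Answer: 361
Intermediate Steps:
M(P, R) = 5*P*R
x(n) = n² (x(n) = n³/n = n²)
(1*x(-2) + M(-3, B))² = (1*(-2)² + 5*(-3)*(-1))² = (1*4 + 15)² = (4 + 15)² = 19² = 361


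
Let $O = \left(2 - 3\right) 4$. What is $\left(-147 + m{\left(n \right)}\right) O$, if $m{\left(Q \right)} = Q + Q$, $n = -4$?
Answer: $620$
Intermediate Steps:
$O = -4$ ($O = \left(-1\right) 4 = -4$)
$m{\left(Q \right)} = 2 Q$
$\left(-147 + m{\left(n \right)}\right) O = \left(-147 + 2 \left(-4\right)\right) \left(-4\right) = \left(-147 - 8\right) \left(-4\right) = \left(-155\right) \left(-4\right) = 620$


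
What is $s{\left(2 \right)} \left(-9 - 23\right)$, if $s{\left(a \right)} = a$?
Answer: $-64$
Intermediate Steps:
$s{\left(2 \right)} \left(-9 - 23\right) = 2 \left(-9 - 23\right) = 2 \left(-32\right) = -64$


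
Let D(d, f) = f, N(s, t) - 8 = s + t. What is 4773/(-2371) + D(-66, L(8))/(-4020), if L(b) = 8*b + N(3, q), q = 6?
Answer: -6459837/3177140 ≈ -2.0332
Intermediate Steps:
N(s, t) = 8 + s + t (N(s, t) = 8 + (s + t) = 8 + s + t)
L(b) = 17 + 8*b (L(b) = 8*b + (8 + 3 + 6) = 8*b + 17 = 17 + 8*b)
4773/(-2371) + D(-66, L(8))/(-4020) = 4773/(-2371) + (17 + 8*8)/(-4020) = 4773*(-1/2371) + (17 + 64)*(-1/4020) = -4773/2371 + 81*(-1/4020) = -4773/2371 - 27/1340 = -6459837/3177140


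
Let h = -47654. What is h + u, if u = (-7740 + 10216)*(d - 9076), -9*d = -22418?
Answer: -147171502/9 ≈ -1.6352e+7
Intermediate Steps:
d = 22418/9 (d = -⅑*(-22418) = 22418/9 ≈ 2490.9)
u = -146742616/9 (u = (-7740 + 10216)*(22418/9 - 9076) = 2476*(-59266/9) = -146742616/9 ≈ -1.6305e+7)
h + u = -47654 - 146742616/9 = -147171502/9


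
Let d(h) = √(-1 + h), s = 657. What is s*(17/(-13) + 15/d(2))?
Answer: 116946/13 ≈ 8995.8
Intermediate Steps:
s*(17/(-13) + 15/d(2)) = 657*(17/(-13) + 15/(√(-1 + 2))) = 657*(17*(-1/13) + 15/(√1)) = 657*(-17/13 + 15/1) = 657*(-17/13 + 15*1) = 657*(-17/13 + 15) = 657*(178/13) = 116946/13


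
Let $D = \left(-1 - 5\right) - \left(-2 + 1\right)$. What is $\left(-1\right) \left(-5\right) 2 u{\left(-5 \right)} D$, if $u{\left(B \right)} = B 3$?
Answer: $750$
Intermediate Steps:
$u{\left(B \right)} = 3 B$
$D = -5$ ($D = \left(-1 - 5\right) - -1 = -6 + 1 = -5$)
$\left(-1\right) \left(-5\right) 2 u{\left(-5 \right)} D = \left(-1\right) \left(-5\right) 2 \cdot 3 \left(-5\right) \left(-5\right) = 5 \cdot 2 \left(-15\right) \left(-5\right) = 10 \left(-15\right) \left(-5\right) = \left(-150\right) \left(-5\right) = 750$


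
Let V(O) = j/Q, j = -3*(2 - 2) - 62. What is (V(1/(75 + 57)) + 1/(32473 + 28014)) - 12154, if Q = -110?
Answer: -40431869738/3326785 ≈ -12153.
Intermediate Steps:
j = -62 (j = -3*0 - 62 = 0 - 62 = -62)
V(O) = 31/55 (V(O) = -62/(-110) = -62*(-1/110) = 31/55)
(V(1/(75 + 57)) + 1/(32473 + 28014)) - 12154 = (31/55 + 1/(32473 + 28014)) - 12154 = (31/55 + 1/60487) - 12154 = 1875152/3326785 - 12154 = -40431869738/3326785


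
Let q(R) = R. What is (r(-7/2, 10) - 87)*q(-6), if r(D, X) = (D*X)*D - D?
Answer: -234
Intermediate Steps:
r(D, X) = -D + X*D**2 (r(D, X) = X*D**2 - D = -D + X*D**2)
(r(-7/2, 10) - 87)*q(-6) = ((-7/2)*(-1 - 7/2*10) - 87)*(-6) = ((-7*1/2)*(-1 - 7*1/2*10) - 87)*(-6) = (-7*(-1 - 7/2*10)/2 - 87)*(-6) = (-7*(-1 - 35)/2 - 87)*(-6) = (-7/2*(-36) - 87)*(-6) = (126 - 87)*(-6) = 39*(-6) = -234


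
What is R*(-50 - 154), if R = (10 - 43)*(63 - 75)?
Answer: -80784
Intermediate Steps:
R = 396 (R = -33*(-12) = 396)
R*(-50 - 154) = 396*(-50 - 154) = 396*(-204) = -80784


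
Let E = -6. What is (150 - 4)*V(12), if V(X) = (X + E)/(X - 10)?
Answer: 438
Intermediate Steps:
V(X) = (-6 + X)/(-10 + X) (V(X) = (X - 6)/(X - 10) = (-6 + X)/(-10 + X))
(150 - 4)*V(12) = (150 - 4)*((-6 + 12)/(-10 + 12)) = 146*(6/2) = 146*((½)*6) = 146*3 = 438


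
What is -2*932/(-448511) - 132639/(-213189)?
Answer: 111522225/178058867 ≈ 0.62632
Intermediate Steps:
-2*932/(-448511) - 132639/(-213189) = -1864*(-1/448511) - 132639*(-1/213189) = 1864/448511 + 247/397 = 111522225/178058867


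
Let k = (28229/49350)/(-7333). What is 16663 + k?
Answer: 6030065565421/361883550 ≈ 16663.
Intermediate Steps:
k = -28229/361883550 (k = (28229*(1/49350))*(-1/7333) = (28229/49350)*(-1/7333) = -28229/361883550 ≈ -7.8006e-5)
16663 + k = 16663 - 28229/361883550 = 6030065565421/361883550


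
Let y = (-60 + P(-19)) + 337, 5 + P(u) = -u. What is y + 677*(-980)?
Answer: -663169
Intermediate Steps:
P(u) = -5 - u
y = 291 (y = (-60 + (-5 - 1*(-19))) + 337 = (-60 + (-5 + 19)) + 337 = (-60 + 14) + 337 = -46 + 337 = 291)
y + 677*(-980) = 291 + 677*(-980) = 291 - 663460 = -663169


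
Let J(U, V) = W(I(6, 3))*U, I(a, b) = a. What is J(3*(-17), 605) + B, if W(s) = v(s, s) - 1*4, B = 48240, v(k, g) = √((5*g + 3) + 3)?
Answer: 48138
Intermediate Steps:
v(k, g) = √(6 + 5*g) (v(k, g) = √((3 + 5*g) + 3) = √(6 + 5*g))
W(s) = -4 + √(6 + 5*s) (W(s) = √(6 + 5*s) - 1*4 = √(6 + 5*s) - 4 = -4 + √(6 + 5*s))
J(U, V) = 2*U (J(U, V) = (-4 + √(6 + 5*6))*U = (-4 + √(6 + 30))*U = (-4 + √36)*U = (-4 + 6)*U = 2*U)
J(3*(-17), 605) + B = 2*(3*(-17)) + 48240 = 2*(-51) + 48240 = -102 + 48240 = 48138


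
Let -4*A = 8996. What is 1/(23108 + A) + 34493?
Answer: 719489488/20859 ≈ 34493.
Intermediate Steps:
A = -2249 (A = -¼*8996 = -2249)
1/(23108 + A) + 34493 = 1/(23108 - 2249) + 34493 = 1/20859 + 34493 = 719489488/20859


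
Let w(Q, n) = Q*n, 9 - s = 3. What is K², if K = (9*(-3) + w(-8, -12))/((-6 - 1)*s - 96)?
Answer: ¼ ≈ 0.25000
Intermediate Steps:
s = 6 (s = 9 - 1*3 = 9 - 3 = 6)
K = -½ (K = (9*(-3) - 8*(-12))/((-6 - 1)*6 - 96) = (-27 + 96)/(-7*6 - 96) = 69/(-42 - 96) = 69/(-138) = 69*(-1/138) = -½ ≈ -0.50000)
K² = (-½)² = ¼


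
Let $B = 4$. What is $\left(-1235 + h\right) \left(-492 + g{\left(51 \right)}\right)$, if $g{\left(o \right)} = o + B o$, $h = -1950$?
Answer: $754845$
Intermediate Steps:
$g{\left(o \right)} = 5 o$ ($g{\left(o \right)} = o + 4 o = 5 o$)
$\left(-1235 + h\right) \left(-492 + g{\left(51 \right)}\right) = \left(-1235 - 1950\right) \left(-492 + 5 \cdot 51\right) = - 3185 \left(-492 + 255\right) = \left(-3185\right) \left(-237\right) = 754845$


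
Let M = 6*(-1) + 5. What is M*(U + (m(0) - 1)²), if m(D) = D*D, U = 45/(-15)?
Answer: 2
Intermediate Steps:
U = -3 (U = 45*(-1/15) = -3)
M = -1 (M = -6 + 5 = -1)
m(D) = D²
M*(U + (m(0) - 1)²) = -(-3 + (0² - 1)²) = -(-3 + (0 - 1)²) = -(-3 + (-1)²) = -(-3 + 1) = -1*(-2) = 2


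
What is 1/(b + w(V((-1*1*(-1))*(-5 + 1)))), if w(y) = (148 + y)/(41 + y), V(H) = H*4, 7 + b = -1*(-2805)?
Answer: 25/70082 ≈ 0.00035672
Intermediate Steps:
b = 2798 (b = -7 - 1*(-2805) = -7 + 2805 = 2798)
V(H) = 4*H
w(y) = (148 + y)/(41 + y)
1/(b + w(V((-1*1*(-1))*(-5 + 1)))) = 1/(2798 + (148 + 4*((-1*1*(-1))*(-5 + 1)))/(41 + 4*((-1*1*(-1))*(-5 + 1)))) = 1/(2798 + (148 + 4*(-1*(-1)*(-4)))/(41 + 4*(-1*(-1)*(-4)))) = 1/(2798 + (148 + 4*(1*(-4)))/(41 + 4*(1*(-4)))) = 1/(2798 + (148 + 4*(-4))/(41 + 4*(-4))) = 1/(2798 + (148 - 16)/(41 - 16)) = 1/(2798 + 132/25) = 1/(70082/25) = 25/70082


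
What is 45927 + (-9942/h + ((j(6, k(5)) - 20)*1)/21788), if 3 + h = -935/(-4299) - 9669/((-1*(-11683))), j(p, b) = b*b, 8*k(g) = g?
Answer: 12308344758928134941/252837123179264 ≈ 48681.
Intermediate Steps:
k(g) = g/8
j(p, b) = b**2
h = -181319077/50225217 (h = -3 + (-935/(-4299) - 9669/((-1*(-11683)))) = -3 + (-935*(-1/4299) - 9669/11683) = -3 + (935/4299 - 9669*1/11683) = -3 + (935/4299 - 9669/11683) = -3 - 30643426/50225217 = -181319077/50225217 ≈ -3.6101)
45927 + (-9942/h + ((j(6, k(5)) - 20)*1)/21788) = 45927 + (-9942/(-181319077/50225217) + ((((1/8)*5)**2 - 20)*1)/21788) = 45927 + (-9942*(-50225217/181319077) + (((5/8)**2 - 20)*1)*(1/21788)) = 45927 + (499339107414/181319077 + ((25/64 - 20)*1)*(1/21788)) = 45927 + (499339107414/181319077 - 1255/64*1*(1/21788)) = 45927 + (499339107414/181319077 - 1255/64*1/21788) = 45927 + (499339107414/181319077 - 1255/1394432) = 45927 + 696294202674077213/252837123179264 = 12308344758928134941/252837123179264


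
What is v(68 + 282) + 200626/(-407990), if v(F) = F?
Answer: 71297937/203995 ≈ 349.51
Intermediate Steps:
v(68 + 282) + 200626/(-407990) = (68 + 282) + 200626/(-407990) = 350 + 200626*(-1/407990) = 350 - 100313/203995 = 71297937/203995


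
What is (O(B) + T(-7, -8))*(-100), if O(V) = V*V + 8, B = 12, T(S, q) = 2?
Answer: -15400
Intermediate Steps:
O(V) = 8 + V² (O(V) = V² + 8 = 8 + V²)
(O(B) + T(-7, -8))*(-100) = ((8 + 12²) + 2)*(-100) = ((8 + 144) + 2)*(-100) = (152 + 2)*(-100) = 154*(-100) = -15400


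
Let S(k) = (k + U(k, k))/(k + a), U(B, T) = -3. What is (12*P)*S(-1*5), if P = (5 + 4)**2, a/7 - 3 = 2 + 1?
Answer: -7776/37 ≈ -210.16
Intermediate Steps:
a = 42 (a = 21 + 7*(2 + 1) = 21 + 7*3 = 21 + 21 = 42)
S(k) = (-3 + k)/(42 + k) (S(k) = (k - 3)/(k + 42) = (-3 + k)/(42 + k))
P = 81 (P = 9**2 = 81)
(12*P)*S(-1*5) = (12*81)*((-3 - 1*5)/(42 - 1*5)) = 972*((-3 - 5)/(42 - 5)) = 972*(-8/37) = -7776/37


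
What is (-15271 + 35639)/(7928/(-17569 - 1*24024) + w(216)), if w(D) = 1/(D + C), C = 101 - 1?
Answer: -267704526784/2463655 ≈ -1.0866e+5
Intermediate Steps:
C = 100
w(D) = 1/(100 + D) (w(D) = 1/(D + 100) = 1/(100 + D))
(-15271 + 35639)/(7928/(-17569 - 1*24024) + w(216)) = (-15271 + 35639)/(7928/(-17569 - 1*24024) + 1/(100 + 216)) = 20368/(7928/(-17569 - 24024) + 1/316) = 20368/(7928/(-41593) + 1/316) = 20368/(7928*(-1/41593) + 1/316) = 20368/(-7928/41593 + 1/316) = 20368/(-2463655/13143388) = 20368*(-13143388/2463655) = -267704526784/2463655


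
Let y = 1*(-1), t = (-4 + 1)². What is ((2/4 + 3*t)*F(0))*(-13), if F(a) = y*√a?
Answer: 0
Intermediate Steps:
t = 9 (t = (-3)² = 9)
y = -1
F(a) = -√a
((2/4 + 3*t)*F(0))*(-13) = ((2/4 + 3*9)*(-√0))*(-13) = ((2*(¼) + 27)*(-1*0))*(-13) = ((½ + 27)*0)*(-13) = ((55/2)*0)*(-13) = 0*(-13) = 0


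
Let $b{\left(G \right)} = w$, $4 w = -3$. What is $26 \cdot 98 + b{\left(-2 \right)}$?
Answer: $\frac{10189}{4} \approx 2547.3$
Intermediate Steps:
$w = - \frac{3}{4}$ ($w = \frac{1}{4} \left(-3\right) = - \frac{3}{4} \approx -0.75$)
$b{\left(G \right)} = - \frac{3}{4}$
$26 \cdot 98 + b{\left(-2 \right)} = 26 \cdot 98 - \frac{3}{4} = 2548 - \frac{3}{4} = \frac{10189}{4}$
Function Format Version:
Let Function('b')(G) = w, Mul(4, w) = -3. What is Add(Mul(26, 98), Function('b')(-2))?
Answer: Rational(10189, 4) ≈ 2547.3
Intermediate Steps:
w = Rational(-3, 4) (w = Mul(Rational(1, 4), -3) = Rational(-3, 4) ≈ -0.75000)
Function('b')(G) = Rational(-3, 4)
Add(Mul(26, 98), Function('b')(-2)) = Add(Mul(26, 98), Rational(-3, 4)) = Add(2548, Rational(-3, 4)) = Rational(10189, 4)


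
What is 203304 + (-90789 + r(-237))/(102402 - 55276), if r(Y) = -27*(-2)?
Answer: 9580813569/47126 ≈ 2.0330e+5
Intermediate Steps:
r(Y) = 54
203304 + (-90789 + r(-237))/(102402 - 55276) = 203304 + (-90789 + 54)/(102402 - 55276) = 203304 - 90735/47126 = 9580813569/47126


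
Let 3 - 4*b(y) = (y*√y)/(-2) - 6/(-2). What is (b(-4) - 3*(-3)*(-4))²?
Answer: (36 + I)² ≈ 1295.0 + 72.0*I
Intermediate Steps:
b(y) = y^(3/2)/8 (b(y) = ¾ - ((y*√y)/(-2) - 6/(-2))/4 = ¾ - (y^(3/2)*(-½) - 6*(-½))/4 = ¾ - (-y^(3/2)/2 + 3)/4 = ¾ - (3 - y^(3/2)/2)/4 = ¾ + (-¾ + y^(3/2)/8) = y^(3/2)/8)
(b(-4) - 3*(-3)*(-4))² = ((-4)^(3/2)/8 - 3*(-3)*(-4))² = ((-8*I)/8 + 9*(-4))² = (-I - 36)² = (-36 - I)²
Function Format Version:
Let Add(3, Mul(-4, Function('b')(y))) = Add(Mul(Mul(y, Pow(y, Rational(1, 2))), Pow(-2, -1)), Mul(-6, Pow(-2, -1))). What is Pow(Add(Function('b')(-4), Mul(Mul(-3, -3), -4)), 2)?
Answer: Pow(Add(36, I), 2) ≈ Add(1295.0, Mul(72.000, I))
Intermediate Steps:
Function('b')(y) = Mul(Rational(1, 8), Pow(y, Rational(3, 2))) (Function('b')(y) = Add(Rational(3, 4), Mul(Rational(-1, 4), Add(Mul(Mul(y, Pow(y, Rational(1, 2))), Pow(-2, -1)), Mul(-6, Pow(-2, -1))))) = Add(Rational(3, 4), Mul(Rational(-1, 4), Add(Mul(Pow(y, Rational(3, 2)), Rational(-1, 2)), Mul(-6, Rational(-1, 2))))) = Add(Rational(3, 4), Mul(Rational(-1, 4), Add(Mul(Rational(-1, 2), Pow(y, Rational(3, 2))), 3))) = Add(Rational(3, 4), Mul(Rational(-1, 4), Add(3, Mul(Rational(-1, 2), Pow(y, Rational(3, 2)))))) = Add(Rational(3, 4), Add(Rational(-3, 4), Mul(Rational(1, 8), Pow(y, Rational(3, 2))))) = Mul(Rational(1, 8), Pow(y, Rational(3, 2))))
Pow(Add(Function('b')(-4), Mul(Mul(-3, -3), -4)), 2) = Pow(Add(Mul(Rational(1, 8), Pow(-4, Rational(3, 2))), Mul(Mul(-3, -3), -4)), 2) = Pow(Add(Mul(Rational(1, 8), Mul(-8, I)), Mul(9, -4)), 2) = Pow(Add(Mul(-1, I), -36), 2) = Pow(Add(-36, Mul(-1, I)), 2)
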